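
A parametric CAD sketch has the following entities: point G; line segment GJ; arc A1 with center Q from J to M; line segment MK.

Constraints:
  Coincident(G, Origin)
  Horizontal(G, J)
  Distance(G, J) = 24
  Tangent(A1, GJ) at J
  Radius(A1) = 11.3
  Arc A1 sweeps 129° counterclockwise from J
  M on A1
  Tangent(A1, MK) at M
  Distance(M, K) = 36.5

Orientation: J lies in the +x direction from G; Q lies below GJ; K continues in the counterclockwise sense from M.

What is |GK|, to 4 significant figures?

60.39

On A1, J sits at bearing 90° from Q; a 129° counterclockwise sweep puts M at bearing 219°, so M = Q + 11.3·(cos 219°, sin 219°) = (15.22, -18.41). A1 meets MK tangentially, so QM is at right angles to MK, so MK runs along (−sin 219°, cos 219°); with |MK| = 36.5, K = (38.19, -46.78). Then |GK| = |K − G| = 60.39.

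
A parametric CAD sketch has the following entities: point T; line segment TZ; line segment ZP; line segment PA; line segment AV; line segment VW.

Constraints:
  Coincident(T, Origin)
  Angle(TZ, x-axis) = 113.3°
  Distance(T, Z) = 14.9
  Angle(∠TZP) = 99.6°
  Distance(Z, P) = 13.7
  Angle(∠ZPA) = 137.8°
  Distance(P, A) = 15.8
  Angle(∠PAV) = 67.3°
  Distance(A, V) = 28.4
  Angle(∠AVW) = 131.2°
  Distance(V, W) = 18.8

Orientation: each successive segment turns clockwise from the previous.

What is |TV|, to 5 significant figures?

8.2596

∠ZPA = 137.8° gives PA at -9.3000° from the x-axis; with |PA| = 15.8, A = (21.201, 18.573). ∠PAV = 67.3° gives AV at -122.00° from the x-axis; with |AV| = 28.4, V = (6.1518, -5.5116). Then |TV| = |V − T| = 8.2596.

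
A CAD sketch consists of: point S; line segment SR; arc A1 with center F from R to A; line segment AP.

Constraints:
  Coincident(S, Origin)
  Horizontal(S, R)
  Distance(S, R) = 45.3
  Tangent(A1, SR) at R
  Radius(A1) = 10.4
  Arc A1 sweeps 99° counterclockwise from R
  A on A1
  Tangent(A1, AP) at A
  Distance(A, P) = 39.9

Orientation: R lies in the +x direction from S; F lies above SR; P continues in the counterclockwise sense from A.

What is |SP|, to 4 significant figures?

71.27

S is at the origin; S and R share the same y with |SR| = 45.3 and R on the +x side, so R = (45.30, 0.000). Tangency of A1 to SR means the radius FR is perpendicular to SR, so F = R + (0, 10.4) = (45.30, 10.40). On A1, R sits at bearing -90° from F; a 99° counterclockwise sweep puts A at bearing 9°, so A = F + 10.4·(cos 9°, sin 9°) = (55.57, 12.03). A1 meets AP tangentially, so FA is at right angles to AP, so AP runs along (−sin 9°, cos 9°); with |AP| = 39.9, P = (49.33, 51.44). Then |SP| = |P − S| = 71.27.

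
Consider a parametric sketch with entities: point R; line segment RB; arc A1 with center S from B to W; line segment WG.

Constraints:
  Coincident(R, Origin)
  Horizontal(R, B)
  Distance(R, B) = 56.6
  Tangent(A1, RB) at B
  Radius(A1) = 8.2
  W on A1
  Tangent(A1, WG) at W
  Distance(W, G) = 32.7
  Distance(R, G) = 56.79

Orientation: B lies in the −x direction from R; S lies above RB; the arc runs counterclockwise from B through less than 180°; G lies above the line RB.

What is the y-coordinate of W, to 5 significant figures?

6.4924

R is at the origin; RB is horizontal with |RB| = 56.6 and B on the −x side, so B = (-56.600, 0.0000). Since A1 is tangent to RB there, SB ⟂ RB, so S = B + (0, 8.2) = (-56.600, 8.2000). Since SW ⟂ WG (tangency), |SG| = √(8.2² + 32.7²) = 33.712 regardless of where W sits on A1. So G lies on both circle(R, 56.79) and circle(S, 33.712); the above-RB intersection is G = (-41.770, 38.475). W is the foot of the tangent from G: W = (-48.580, 6.4924).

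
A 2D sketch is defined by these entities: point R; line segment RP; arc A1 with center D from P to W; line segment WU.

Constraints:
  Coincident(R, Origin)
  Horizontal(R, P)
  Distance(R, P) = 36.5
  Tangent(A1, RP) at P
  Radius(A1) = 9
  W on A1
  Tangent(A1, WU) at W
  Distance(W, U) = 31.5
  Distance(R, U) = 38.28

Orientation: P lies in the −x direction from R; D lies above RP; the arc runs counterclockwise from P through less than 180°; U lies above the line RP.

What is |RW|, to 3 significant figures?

28.7

Checks: |DW| = 9.000 ✓; ∠(DW, WU) = 90.00° ✓; |WU| = 31.50 ✓; |RU| = 38.28 ✓.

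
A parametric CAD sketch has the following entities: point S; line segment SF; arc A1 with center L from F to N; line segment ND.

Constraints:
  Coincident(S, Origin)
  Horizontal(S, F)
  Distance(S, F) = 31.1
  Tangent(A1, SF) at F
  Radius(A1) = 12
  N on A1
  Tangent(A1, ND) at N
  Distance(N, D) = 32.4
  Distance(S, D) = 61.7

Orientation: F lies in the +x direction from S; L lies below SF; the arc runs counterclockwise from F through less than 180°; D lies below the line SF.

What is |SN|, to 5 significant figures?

29.454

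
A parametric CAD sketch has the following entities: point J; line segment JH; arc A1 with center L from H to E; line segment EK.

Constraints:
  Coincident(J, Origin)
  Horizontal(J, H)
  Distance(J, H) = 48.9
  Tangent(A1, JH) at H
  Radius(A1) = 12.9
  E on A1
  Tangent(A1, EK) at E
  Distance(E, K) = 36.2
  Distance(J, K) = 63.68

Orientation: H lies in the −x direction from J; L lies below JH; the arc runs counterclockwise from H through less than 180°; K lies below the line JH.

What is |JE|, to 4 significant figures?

62.89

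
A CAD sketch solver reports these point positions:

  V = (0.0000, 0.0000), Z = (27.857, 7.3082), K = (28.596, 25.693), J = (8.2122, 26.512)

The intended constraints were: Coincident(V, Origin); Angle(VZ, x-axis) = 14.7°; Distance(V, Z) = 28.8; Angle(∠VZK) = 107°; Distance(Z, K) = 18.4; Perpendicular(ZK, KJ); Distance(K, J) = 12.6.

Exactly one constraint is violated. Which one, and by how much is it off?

Distance(K, J) = 12.6 — off by 7.80.

V = (0.00, 0.00) ✓; VZ at 14.70° ✓; |VZ| = 28.80 ✓; ∠VZK = 107.0° ✓; |ZK| = 18.40 ✓; ∠(ZK, KJ) = 90.00° ✓; |KJ| = 20.40 ✗.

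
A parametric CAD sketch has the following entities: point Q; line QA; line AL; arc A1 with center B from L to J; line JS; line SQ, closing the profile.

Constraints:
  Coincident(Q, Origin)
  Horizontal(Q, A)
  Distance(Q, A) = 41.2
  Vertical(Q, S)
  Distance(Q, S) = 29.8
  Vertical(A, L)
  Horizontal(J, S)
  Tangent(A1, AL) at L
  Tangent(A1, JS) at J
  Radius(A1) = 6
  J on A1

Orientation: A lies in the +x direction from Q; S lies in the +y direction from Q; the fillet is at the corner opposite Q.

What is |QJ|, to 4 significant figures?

46.12

Q is at the origin; QA is horizontal with |QA| = 41.2 and A on the +x side, so A = (41.20, 0.000). Q and S share the same x with |QS| = 29.8 and S on the +y side, so S = (0.000, 29.80). The virtual corner opposite Q is at (41.20, 29.80). Tangency of A1 to AL means the radius BL is perpendicular to AL and tangency of A1 to JS means the radius BJ is perpendicular to JS, with radius 6.0, so the center B sits 6.0 in from both sides at B = (35.20, 23.80). That places the tangent points at L = (41.20, 23.80) on AL and J = (35.20, 29.80) on JS. Then |QJ| = |J − Q| = 46.12.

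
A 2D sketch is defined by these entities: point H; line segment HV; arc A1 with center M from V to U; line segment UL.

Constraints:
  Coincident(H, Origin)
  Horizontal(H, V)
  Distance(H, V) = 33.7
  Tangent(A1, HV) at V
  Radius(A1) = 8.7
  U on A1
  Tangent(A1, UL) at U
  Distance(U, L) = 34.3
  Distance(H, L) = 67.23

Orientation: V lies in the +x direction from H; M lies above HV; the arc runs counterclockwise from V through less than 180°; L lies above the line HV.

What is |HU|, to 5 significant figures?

41.648

Checks: |MU| = 8.700 ✓; ∠(MU, UL) = 90.00° ✓; |UL| = 34.30 ✓; |HL| = 67.23 ✓.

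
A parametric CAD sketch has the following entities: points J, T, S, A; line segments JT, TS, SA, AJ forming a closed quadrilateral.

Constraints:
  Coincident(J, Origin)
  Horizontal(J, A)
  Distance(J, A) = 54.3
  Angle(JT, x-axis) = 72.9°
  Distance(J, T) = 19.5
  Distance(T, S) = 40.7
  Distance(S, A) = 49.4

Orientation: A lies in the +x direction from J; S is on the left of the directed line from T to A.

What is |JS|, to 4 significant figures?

58.30

J is at the origin; J and A share the same y with |JA| = 54.3 and A in +x, so A = (54.3, 0). JT runs at 72.9° with |JT| = 19.5, so T = (5.734, 18.64). S is determined by |TS| = 40.7 and |SA| = 49.4 together: it lies at the intersection of circle(T, 40.7) and circle(A, 49.4). With |TA| = 52.02, the foot of the radical line on TA is 18.48 from T and the perpendicular offset is √(40.7² − 18.48²) = 36.26. Taking the left-of-TA solution: S = (35.98, 45.88).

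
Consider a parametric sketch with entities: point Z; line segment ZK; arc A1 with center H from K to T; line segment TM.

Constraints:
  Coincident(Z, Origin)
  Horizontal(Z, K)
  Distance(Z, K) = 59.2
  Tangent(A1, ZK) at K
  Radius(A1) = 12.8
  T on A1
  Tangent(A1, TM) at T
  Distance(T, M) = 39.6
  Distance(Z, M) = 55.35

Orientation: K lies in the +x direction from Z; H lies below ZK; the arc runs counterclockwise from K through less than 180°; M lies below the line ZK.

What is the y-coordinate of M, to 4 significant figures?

-44.77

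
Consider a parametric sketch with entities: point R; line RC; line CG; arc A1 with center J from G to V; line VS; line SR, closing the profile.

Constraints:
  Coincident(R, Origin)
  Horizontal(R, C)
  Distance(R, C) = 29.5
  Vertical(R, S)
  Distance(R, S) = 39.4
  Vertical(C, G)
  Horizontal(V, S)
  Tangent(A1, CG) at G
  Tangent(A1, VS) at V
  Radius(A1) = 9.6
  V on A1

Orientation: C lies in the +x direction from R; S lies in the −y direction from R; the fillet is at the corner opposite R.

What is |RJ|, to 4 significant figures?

35.83

R is at the origin; R and C share the same y with |RC| = 29.5 and C on the +x side, so C = (29.50, 0.000). RS is vertical with |RS| = 39.4 and S on the −y side, so S = (0.000, -39.40). The virtual corner opposite R is at (29.50, -39.40). A1 meets CG tangentially, so JG is at right angles to CG and tangency of A1 to VS means the radius JV is perpendicular to VS, with radius 9.6, so the center J sits 9.6 in from both sides at J = (19.90, -29.80). Then |RJ| = |J − R| = 35.83.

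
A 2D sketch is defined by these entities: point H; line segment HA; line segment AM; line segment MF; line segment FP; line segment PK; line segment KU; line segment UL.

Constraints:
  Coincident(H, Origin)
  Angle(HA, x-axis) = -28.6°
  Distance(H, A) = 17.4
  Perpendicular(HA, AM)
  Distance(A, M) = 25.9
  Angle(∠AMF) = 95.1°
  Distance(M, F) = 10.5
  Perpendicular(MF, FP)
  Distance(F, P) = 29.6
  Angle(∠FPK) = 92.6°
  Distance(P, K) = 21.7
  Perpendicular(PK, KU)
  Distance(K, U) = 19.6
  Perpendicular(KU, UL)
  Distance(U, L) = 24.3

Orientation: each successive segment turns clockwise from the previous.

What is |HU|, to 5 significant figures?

31.641

∠FPK = 92.6° gives PK at -20.900° from the x-axis; with |PK| = 21.7, K = (25.325, -7.4784). The perpendicularity gives KU at right angles to PK, so KU runs at -110.90°; with |KU| = 19.6, U = (18.333, -25.789). Then |HU| = |U − H| = 31.641.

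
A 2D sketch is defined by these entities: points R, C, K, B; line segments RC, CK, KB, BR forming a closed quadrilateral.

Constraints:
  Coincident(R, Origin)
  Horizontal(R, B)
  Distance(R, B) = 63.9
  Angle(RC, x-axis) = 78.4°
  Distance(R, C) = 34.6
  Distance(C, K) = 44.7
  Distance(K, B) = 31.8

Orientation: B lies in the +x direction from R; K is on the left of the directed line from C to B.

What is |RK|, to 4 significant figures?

59.15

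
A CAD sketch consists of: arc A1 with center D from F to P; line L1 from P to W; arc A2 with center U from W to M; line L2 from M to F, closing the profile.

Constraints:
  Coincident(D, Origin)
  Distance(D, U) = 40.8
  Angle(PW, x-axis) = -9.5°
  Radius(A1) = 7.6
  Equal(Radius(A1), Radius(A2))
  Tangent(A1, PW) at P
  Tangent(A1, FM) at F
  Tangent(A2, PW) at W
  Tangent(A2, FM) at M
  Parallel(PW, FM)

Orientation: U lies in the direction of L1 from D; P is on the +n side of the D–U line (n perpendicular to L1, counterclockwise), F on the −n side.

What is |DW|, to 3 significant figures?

41.5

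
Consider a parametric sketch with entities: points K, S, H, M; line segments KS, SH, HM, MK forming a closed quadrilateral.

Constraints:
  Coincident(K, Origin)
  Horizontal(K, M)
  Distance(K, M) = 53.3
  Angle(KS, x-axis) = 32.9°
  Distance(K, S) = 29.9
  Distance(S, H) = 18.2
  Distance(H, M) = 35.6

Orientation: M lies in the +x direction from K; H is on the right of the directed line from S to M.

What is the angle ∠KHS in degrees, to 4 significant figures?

112.8°

K is at the origin; KM is horizontal with |KM| = 53.3 and M in +x, so M = (53.3, 0). KS runs at 32.9° with |KS| = 29.9, so S = (25.10, 16.24). H is determined by |SH| = 18.2 and |HM| = 35.6 together: it lies at the intersection of circle(S, 18.2) and circle(M, 35.6). With |SM| = 32.54, the foot of the radical line on SM is 1.884 from S and the perpendicular offset is √(18.2² − 1.884²) = 18.10. Taking the right-of-SM solution: H = (17.70, -0.3856).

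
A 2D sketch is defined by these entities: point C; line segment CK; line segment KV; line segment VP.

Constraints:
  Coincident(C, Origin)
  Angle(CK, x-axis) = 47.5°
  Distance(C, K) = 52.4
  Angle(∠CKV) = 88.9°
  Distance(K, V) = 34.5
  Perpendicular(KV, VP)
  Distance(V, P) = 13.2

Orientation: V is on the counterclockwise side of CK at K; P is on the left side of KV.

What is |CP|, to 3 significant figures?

51.6

C is at the origin; CK runs at 47.5° with length 52.4, so K = 52.4·(cos 47.5°, sin 47.5°) = (35.4, 38.6). ∠CKV = 88.9°, so KV runs at 47.5° + (180° − 88.9°) = 139° from the x-axis; with |KV| = 34.5, V = K + 34.5·(cos 139°, sin 139°) = (9.52, 61.4). KV ⟂ VP; with |VP| = 13.2 on the left of KV, P = V + 13.2·(-0.661, -0.750) = (0.793, 51.5). Then |CP| = |P − C| = 51.6.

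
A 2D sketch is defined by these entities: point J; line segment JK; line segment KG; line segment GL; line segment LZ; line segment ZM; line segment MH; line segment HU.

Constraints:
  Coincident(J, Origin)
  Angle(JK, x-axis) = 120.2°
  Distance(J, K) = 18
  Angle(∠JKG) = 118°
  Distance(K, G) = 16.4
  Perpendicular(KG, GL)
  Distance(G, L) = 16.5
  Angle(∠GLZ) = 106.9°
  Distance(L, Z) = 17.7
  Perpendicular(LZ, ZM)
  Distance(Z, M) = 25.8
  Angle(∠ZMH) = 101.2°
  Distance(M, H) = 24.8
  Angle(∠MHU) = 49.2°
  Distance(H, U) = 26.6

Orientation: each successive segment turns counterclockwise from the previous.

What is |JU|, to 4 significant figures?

17.09

J is at the origin; JK runs at 120.2° with length 18.0, so K = (-9.054, 15.56). ∠JKG = 118.0° gives KG at -177.8° from the x-axis; with |KG| = 16.4, G = (-25.44, 14.93). KG is perpendicular to GL, so GL runs at -87.80°; with |GL| = 16.5, L = (-24.81, -1.560). ∠GLZ = 106.9° gives LZ at -14.70° from the x-axis; with |LZ| = 17.7, Z = (-7.688, -6.052). LZ is perpendicular to ZM, so ZM runs at 75.30°; with |ZM| = 25.8, M = (-1.141, 18.90). ∠ZMH = 101.2° gives MH at 154.1° from the x-axis; with |MH| = 24.8, H = (-23.45, 29.74). ∠MHU = 49.2° gives HU at -75.10° from the x-axis; with |HU| = 26.6, U = (-16.61, 4.031). Then |JU| = |U − J| = 17.09.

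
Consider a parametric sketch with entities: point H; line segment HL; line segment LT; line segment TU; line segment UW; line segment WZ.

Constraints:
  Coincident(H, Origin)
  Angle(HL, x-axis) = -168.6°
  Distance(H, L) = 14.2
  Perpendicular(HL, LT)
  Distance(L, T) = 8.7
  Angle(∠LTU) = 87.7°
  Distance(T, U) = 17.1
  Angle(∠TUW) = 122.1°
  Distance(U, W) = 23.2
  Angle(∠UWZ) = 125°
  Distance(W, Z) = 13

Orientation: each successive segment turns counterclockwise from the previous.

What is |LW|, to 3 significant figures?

31.1

∠LTU = 87.7° gives TU at 13.7° from the x-axis; with |TU| = 17.1, U = (4.41, -7.29). ∠TUW = 122.1° gives UW at 71.6° from the x-axis; with |UW| = 23.2, W = (11.7, 14.7). Then |LW| = |W − L| = 31.1.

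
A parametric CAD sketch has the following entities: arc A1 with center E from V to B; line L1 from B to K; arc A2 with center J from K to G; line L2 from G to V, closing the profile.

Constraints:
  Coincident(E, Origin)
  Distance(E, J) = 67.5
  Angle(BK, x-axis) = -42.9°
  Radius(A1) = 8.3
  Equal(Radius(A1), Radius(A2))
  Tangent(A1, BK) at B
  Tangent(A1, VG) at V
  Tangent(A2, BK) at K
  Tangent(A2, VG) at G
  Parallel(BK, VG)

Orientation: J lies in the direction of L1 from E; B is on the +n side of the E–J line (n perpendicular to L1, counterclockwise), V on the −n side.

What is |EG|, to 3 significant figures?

68.0

The slot axis is L1's direction at -42.9°, so u = (cos -42.9°, sin -42.9°) = (0.733, -0.681) and n = (−sin -42.9°, cos -42.9°) = (0.681, 0.733). E is at the origin and J lies 67.5 along u from E, so J = 67.5·u = (49.4, -45.9). Tangency of A1 to both parallel lines with radius 8.3 puts B and V at E ± 8.3·n: B = (5.65, 6.08), V = (-5.65, -6.08). Equal radii place K and G the same way about J: K = J + 8.3·n = (55.1, -39.9), G = J − 8.3·n = (43.8, -52.0). Then |EG| = |G − E| = 68.0.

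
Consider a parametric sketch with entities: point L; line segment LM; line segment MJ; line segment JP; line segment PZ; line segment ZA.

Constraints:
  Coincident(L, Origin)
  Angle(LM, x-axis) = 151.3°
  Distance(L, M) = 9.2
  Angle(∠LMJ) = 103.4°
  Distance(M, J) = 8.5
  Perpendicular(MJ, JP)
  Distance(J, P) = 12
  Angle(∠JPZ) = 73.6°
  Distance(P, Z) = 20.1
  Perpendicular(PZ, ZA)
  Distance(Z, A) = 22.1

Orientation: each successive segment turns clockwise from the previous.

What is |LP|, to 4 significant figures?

11.06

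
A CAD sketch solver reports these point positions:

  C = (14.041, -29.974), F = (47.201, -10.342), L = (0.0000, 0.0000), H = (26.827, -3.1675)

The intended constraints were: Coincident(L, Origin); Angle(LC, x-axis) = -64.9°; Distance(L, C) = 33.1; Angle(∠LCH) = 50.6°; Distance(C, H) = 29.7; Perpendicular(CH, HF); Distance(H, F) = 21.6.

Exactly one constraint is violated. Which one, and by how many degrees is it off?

Perpendicular(CH, HF) — off by 6.10°.

L = (0.00, 0.00) ✓; LC at -64.90° ✓; |LC| = 33.10 ✓; ∠LCH = 50.60° ✓; |CH| = 29.70 ✓; ∠(CH, HF) = 83.90° ✗; |HF| = 21.60 ✓.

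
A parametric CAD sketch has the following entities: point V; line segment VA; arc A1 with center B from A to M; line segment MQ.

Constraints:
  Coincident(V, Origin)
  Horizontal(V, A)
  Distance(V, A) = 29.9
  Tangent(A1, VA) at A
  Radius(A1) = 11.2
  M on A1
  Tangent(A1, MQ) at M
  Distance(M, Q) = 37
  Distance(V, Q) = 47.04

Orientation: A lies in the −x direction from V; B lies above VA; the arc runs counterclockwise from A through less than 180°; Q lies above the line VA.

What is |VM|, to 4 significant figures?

20.98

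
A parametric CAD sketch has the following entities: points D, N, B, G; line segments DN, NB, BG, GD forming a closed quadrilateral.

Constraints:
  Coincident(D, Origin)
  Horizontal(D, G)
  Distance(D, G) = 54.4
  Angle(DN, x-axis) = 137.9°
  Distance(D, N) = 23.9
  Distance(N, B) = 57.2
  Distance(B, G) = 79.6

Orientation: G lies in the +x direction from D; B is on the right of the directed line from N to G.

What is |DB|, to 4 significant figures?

43.30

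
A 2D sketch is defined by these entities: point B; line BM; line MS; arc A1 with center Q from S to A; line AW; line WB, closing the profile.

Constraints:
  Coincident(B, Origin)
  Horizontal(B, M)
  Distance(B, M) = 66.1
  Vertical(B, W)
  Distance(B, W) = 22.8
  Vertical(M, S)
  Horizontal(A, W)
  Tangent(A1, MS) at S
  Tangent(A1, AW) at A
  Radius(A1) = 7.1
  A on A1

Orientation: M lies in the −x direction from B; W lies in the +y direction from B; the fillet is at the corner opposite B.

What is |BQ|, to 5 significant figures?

61.053

B is at the origin; BM is horizontal with |BM| = 66.1 and M on the −x side, so M = (-66.100, 0.0000). BW is vertical with |BW| = 22.8 and W on the +y side, so W = (0.0000, 22.800). The virtual corner opposite B is at (-66.100, 22.800). The tangent condition forces QS to be normal to MS and since A1 is tangent to AW there, QA ⟂ AW, with radius 7.1, so the center Q sits 7.1 in from both sides at Q = (-59.000, 15.700). Then |BQ| = |Q − B| = 61.053.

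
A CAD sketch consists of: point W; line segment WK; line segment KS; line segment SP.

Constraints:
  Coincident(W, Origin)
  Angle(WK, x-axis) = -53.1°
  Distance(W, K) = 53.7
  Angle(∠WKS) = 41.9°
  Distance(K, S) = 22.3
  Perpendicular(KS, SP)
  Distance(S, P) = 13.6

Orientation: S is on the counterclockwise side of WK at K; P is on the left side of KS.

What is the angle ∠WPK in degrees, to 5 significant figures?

159.82°

W is at the origin; WK runs at -53.1° with length 53.7, so K = 53.7·(cos -53.1°, sin -53.1°) = (32.243, -42.943). ∠WKS = 41.9°, so KS runs at -53.1° + (180° − 41.9°) = 85.000° from the x-axis; with |KS| = 22.3, S = K + 22.3·(cos 85.000°, sin 85.000°) = (34.186, -20.728). KS is perpendicular to SP; with |SP| = 13.6 on the left of KS, P = S + 13.6·(-0.99619, 0.087156) = (20.638, -19.543). Then cos ∠WPK = PW·PK / (|PW||PK|), giving 159.82°.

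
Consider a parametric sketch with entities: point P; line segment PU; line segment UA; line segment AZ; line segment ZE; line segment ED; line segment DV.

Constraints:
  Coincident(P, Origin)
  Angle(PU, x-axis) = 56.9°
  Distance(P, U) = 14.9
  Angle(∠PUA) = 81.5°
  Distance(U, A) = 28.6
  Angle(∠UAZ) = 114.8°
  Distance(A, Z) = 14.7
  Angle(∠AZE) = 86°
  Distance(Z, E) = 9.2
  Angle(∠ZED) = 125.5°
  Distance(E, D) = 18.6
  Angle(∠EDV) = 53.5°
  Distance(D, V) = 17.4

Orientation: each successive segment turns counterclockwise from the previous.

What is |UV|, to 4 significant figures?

27.07

P is at the origin; PU runs at 56.9° with length 14.9, so U = (8.137, 12.48). ∠PUA = 81.5° gives UA at 155.4° from the x-axis; with |UA| = 28.6, A = (-17.87, 24.39). ∠UAZ = 114.8° gives AZ at -139.4° from the x-axis; with |AZ| = 14.7, Z = (-29.03, 14.82). ∠AZE = 86.0° gives ZE at -45.40° from the x-axis; with |ZE| = 9.2, E = (-22.57, 8.271). ∠ZED = 125.5° gives ED at 9.100° from the x-axis; with |ED| = 18.6, D = (-4.203, 11.21). ∠EDV = 53.5° gives DV at 135.6° from the x-axis; with |DV| = 17.4, V = (-16.63, 23.39). Then |UV| = |V − U| = 27.07.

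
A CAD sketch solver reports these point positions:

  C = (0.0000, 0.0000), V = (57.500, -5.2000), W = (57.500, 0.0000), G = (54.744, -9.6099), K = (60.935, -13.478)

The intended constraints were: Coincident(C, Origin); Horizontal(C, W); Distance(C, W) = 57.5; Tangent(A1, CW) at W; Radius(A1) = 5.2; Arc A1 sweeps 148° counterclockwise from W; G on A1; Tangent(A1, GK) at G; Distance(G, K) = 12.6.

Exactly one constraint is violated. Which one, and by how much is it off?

Distance(G, K) = 12.6 — off by 5.30.

C = (0.00, 0.00) ✓; C.y = 0.00, W.y = 0.00 ✓; |CW| = 57.50 ✓; ∠(VW, WC) = 90.00° ✓; |VW| = 5.200 ✓; bearing(V→G) − bearing(V→W) = 148.0° ✓; |VG| = 5.200 ✓; ∠(VG, GK) = 89.99° ✓; |GK| = 7.300 ✗.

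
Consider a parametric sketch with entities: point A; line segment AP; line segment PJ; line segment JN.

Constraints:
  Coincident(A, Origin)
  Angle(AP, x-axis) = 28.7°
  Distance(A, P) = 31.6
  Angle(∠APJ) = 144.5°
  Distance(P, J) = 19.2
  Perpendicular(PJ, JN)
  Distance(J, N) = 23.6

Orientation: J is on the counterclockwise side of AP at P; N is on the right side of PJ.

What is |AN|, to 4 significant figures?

61.47

A is at the origin; AP runs at 28.7° with length 31.6, so P = 31.6·(cos 28.7°, sin 28.7°) = (27.72, 15.18). ∠APJ = 144.5°, so PJ runs at 28.7° + (180° − 144.5°) = 64.20° from the x-axis; with |PJ| = 19.2, J = P + 19.2·(cos 64.20°, sin 64.20°) = (36.07, 32.46). PJ ⟂ JN; with |JN| = 23.6 on the right of PJ, N = J + 23.6·(0.9003, -0.4352) = (57.32, 22.19). Then |AN| = |N − A| = 61.47.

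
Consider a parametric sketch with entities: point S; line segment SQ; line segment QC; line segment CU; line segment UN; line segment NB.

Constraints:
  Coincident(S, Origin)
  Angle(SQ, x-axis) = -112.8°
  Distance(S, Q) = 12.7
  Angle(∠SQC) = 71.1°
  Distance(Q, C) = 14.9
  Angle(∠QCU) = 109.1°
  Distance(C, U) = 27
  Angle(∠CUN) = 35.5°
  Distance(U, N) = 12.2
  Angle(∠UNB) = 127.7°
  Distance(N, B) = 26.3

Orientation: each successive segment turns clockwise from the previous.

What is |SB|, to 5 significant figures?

21.639

∠CUN = 35.5° gives UN at -77.100° from the x-axis; with |UN| = 12.2, N = (-2.9467, 11.239). ∠UNB = 127.7° gives NB at -129.40° from the x-axis; with |NB| = 26.3, B = (-19.640, -9.0840). Then |SB| = |B − S| = 21.639.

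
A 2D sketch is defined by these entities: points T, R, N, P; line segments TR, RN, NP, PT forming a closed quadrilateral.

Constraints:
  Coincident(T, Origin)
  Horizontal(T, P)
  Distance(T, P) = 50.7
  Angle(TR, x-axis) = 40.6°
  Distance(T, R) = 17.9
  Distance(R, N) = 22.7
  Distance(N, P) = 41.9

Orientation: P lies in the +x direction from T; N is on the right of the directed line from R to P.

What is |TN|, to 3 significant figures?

14.9

T is at the origin; T and P share the same y with |TP| = 50.7 and P in +x, so P = (50.7, 0). TR runs at 40.6° with |TR| = 17.9, so R = (13.6, 11.6). N is determined by |RN| = 22.7 and |NP| = 41.9 together: it lies at the intersection of circle(R, 22.7) and circle(P, 41.9). With |RP| = 38.9, the foot of the radical line on RP is 3.50 from R and the perpendicular offset is √(22.7² − 3.50²) = 22.4. Taking the right-of-RP solution: N = (10.2, -10.8).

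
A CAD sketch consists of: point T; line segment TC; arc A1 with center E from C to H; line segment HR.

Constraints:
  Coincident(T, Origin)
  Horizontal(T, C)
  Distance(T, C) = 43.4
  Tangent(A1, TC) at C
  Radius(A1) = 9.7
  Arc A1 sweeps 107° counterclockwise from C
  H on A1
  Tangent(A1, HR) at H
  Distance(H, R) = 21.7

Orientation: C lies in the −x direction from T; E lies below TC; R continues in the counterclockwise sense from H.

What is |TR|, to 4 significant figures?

57.05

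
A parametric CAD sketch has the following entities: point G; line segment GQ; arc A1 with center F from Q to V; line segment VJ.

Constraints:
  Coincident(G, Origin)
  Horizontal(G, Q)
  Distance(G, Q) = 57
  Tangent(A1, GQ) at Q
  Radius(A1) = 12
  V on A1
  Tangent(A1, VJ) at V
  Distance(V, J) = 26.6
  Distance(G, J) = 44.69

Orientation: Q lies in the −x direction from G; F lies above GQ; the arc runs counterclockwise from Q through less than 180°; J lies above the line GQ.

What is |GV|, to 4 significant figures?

46.91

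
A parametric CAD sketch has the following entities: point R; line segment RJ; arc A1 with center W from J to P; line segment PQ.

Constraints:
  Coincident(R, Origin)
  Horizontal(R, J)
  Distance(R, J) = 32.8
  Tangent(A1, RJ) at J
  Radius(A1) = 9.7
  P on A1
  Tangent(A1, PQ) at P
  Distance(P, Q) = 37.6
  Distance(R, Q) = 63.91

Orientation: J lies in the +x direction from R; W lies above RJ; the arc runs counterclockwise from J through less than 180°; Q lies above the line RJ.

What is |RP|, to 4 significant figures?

43.55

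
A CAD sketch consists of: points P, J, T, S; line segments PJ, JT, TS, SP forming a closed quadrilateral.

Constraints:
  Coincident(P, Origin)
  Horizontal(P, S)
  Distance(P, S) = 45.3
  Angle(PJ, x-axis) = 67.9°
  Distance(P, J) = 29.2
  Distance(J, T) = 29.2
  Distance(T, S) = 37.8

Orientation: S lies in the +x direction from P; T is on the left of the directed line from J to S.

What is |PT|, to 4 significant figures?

53.42

Checks: |JT| = 29.20 ✓; |TS| = 37.80 ✓.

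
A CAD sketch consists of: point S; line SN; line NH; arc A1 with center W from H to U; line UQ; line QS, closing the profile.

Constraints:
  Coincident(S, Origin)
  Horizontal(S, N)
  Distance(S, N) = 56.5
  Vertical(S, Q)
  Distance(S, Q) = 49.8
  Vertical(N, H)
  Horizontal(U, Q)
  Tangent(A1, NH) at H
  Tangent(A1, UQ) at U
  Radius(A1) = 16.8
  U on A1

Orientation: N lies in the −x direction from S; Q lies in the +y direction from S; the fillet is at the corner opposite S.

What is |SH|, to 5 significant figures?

65.431

S is at the origin; SN is horizontal with |SN| = 56.5 and N on the −x side, so N = (-56.500, 0.0000). SQ is vertical with |SQ| = 49.8 and Q on the +y side, so Q = (0.0000, 49.800). The virtual corner opposite S is at (-56.500, 49.800). Since A1 is tangent to NH there, WH ⟂ NH and tangency of A1 to UQ means the radius WU is perpendicular to UQ, with radius 16.8, so the center W sits 16.8 in from both sides at W = (-39.700, 33.000). That places the tangent points at H = (-56.500, 33.000) on NH and U = (-39.700, 49.800) on UQ. Then |SH| = |H − S| = 65.431.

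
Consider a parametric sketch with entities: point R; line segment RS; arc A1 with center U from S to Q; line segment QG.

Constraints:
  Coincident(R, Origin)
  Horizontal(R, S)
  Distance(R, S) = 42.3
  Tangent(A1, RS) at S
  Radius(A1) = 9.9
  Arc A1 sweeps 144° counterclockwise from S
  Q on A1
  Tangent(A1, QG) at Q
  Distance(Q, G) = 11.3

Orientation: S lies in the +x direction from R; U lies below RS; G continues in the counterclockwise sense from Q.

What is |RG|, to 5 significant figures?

51.809

R is at the origin; R and S share the same y with |RS| = 42.3 and S on the +x side, so S = (42.300, 0.0000). The tangent condition forces US to be normal to RS, so U = S + (0, -9.9) = (42.300, -9.9000). On A1, S sits at bearing 90° from U; a 144° counterclockwise sweep puts Q at bearing 234°, so Q = U + 9.9·(cos 234°, sin 234°) = (36.481, -17.909). A1 meets QG tangentially, so UQ is at right angles to QG, so QG runs along (−sin 234°, cos 234°); with |QG| = 11.3, G = (45.623, -24.551). Then |RG| = |G − R| = 51.809.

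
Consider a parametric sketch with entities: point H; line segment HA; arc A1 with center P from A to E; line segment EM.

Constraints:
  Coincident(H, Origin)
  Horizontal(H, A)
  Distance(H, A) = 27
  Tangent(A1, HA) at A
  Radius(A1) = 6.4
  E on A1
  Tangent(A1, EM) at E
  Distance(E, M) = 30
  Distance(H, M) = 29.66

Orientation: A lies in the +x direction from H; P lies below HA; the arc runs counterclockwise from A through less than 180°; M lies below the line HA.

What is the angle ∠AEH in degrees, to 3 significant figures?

142°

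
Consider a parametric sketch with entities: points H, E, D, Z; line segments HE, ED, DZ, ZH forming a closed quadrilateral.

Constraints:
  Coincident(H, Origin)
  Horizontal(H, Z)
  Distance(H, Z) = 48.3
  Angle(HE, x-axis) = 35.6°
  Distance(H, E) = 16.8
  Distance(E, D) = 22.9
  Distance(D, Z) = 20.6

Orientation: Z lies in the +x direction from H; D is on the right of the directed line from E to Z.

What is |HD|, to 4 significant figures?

29.89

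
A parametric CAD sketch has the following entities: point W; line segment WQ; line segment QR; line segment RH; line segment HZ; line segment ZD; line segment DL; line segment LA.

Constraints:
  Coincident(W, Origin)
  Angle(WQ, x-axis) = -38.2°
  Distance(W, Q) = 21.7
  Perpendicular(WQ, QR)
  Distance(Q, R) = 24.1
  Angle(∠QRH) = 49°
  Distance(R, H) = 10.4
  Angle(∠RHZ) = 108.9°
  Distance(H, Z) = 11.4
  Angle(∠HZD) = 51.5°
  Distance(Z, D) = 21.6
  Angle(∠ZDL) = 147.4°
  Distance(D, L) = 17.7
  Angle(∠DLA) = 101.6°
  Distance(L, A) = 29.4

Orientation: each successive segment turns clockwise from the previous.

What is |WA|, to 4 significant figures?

47.52

W is at the origin; WQ runs at -38.2° with length 21.7, so Q = (17.05, -13.42). WQ is perpendicular to QR, so QR runs at -128.2°; with |QR| = 24.1, R = (2.149, -32.36). ∠QRH = 49.0° gives RH at 100.8° from the x-axis; with |RH| = 10.4, H = (0.2007, -22.14). ∠RHZ = 108.9° gives HZ at 29.70° from the x-axis; with |HZ| = 11.4, Z = (10.10, -16.49). ∠HZD = 51.5° gives ZD at -98.80° from the x-axis; with |ZD| = 21.6, D = (6.799, -37.84). ∠ZDL = 147.4° gives DL at -131.4° from the x-axis; with |DL| = 17.7, L = (-4.907, -51.12). ∠DLA = 101.6° gives LA at 150.2° from the x-axis; with |LA| = 29.4, A = (-30.42, -36.51). Then |WA| = |A − W| = 47.52.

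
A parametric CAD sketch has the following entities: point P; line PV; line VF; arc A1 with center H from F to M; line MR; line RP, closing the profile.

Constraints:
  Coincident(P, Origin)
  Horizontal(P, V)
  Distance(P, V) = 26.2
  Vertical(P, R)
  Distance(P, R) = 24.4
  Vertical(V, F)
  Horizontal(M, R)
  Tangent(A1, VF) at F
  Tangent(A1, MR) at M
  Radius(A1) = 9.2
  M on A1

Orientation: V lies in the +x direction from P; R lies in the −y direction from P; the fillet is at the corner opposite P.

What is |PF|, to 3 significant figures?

30.3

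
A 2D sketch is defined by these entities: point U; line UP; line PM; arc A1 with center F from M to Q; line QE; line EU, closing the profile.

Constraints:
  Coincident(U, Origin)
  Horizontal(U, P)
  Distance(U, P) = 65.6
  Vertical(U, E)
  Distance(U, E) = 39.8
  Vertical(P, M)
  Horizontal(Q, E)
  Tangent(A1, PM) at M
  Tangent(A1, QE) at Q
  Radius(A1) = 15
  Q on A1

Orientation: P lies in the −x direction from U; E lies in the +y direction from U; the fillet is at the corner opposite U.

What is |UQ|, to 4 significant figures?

64.38

U is at the origin; UP is horizontal with |UP| = 65.6 and P on the −x side, so P = (-65.60, 0.000). UE is vertical with |UE| = 39.8 and E on the +y side, so E = (0.000, 39.80). The virtual corner opposite U is at (-65.60, 39.80). The tangent condition forces FM to be normal to PM and tangency of A1 to QE means the radius FQ is perpendicular to QE, with radius 15.0, so the center F sits 15.0 in from both sides at F = (-50.60, 24.80). That places the tangent points at M = (-65.60, 24.80) on PM and Q = (-50.60, 39.80) on QE. Then |UQ| = |Q − U| = 64.38.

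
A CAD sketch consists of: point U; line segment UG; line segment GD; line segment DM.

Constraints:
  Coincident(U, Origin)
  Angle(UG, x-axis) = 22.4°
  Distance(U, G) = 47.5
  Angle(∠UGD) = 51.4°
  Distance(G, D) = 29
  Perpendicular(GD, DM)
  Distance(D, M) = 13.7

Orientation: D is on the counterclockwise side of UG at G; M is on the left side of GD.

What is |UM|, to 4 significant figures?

23.43

U is at the origin; UG runs at 22.4° with length 47.5, so G = 47.5·(cos 22.4°, sin 22.4°) = (43.92, 18.10). ∠UGD = 51.4°, so GD runs at 22.4° + (180° − 51.4°) = 151.0° from the x-axis; with |GD| = 29.0, D = G + 29.0·(cos 151.0°, sin 151.0°) = (18.55, 32.16). GD is perpendicular to DM; with |DM| = 13.7 on the left of GD, M = D + 13.7·(-0.4848, -0.8746) = (11.91, 20.18). Then |UM| = |M − U| = 23.43.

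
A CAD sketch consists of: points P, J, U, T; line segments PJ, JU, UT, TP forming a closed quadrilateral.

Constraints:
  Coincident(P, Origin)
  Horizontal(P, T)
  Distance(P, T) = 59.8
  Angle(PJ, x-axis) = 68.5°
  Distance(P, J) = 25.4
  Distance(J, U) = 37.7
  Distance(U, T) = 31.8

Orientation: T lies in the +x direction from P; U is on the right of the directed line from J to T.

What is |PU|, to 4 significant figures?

30.33

Checks: |JU| = 37.70 ✓; |UT| = 31.80 ✓.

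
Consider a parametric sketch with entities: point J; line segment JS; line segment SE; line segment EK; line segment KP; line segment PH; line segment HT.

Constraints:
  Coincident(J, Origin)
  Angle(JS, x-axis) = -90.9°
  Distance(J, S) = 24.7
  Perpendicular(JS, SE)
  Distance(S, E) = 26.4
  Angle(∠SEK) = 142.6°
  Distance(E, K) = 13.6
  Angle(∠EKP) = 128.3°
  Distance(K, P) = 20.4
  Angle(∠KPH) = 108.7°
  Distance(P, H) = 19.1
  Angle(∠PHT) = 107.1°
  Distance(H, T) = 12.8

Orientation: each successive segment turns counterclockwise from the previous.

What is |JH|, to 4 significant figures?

22.11

J is at the origin; JS runs at -90.9° with length 24.7, so S = (-0.3880, -24.70). JS ⟂ SE, so SE runs at -0.9000°; with |SE| = 26.4, E = (26.01, -25.11). ∠SEK = 142.6° gives EK at 36.50° from the x-axis; with |EK| = 13.6, K = (36.94, -17.02). ∠EKP = 128.3° gives KP at 88.20° from the x-axis; with |KP| = 20.4, P = (37.58, 3.368). ∠KPH = 108.7° gives PH at 159.5° from the x-axis; with |PH| = 19.1, H = (19.69, 10.06). Then |JH| = |H − J| = 22.11.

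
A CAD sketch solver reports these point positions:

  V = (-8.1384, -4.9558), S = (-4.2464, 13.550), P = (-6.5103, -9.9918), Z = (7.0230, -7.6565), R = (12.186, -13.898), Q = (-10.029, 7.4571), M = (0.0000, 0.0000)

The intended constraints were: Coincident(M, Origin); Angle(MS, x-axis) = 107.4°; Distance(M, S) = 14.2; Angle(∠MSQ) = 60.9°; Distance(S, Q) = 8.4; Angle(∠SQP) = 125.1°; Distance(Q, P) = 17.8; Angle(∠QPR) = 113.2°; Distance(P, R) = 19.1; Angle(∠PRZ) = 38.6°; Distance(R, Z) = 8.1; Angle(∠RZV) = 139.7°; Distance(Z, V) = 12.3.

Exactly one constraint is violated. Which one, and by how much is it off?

Distance(Z, V) = 12.3 — off by 3.10.

M = (0.00, 0.00) ✓; MS at 107.4° ✓; |MS| = 14.20 ✓; ∠MSQ = 60.90° ✓; |SQ| = 8.400 ✓; ∠SQP = 125.1° ✓; |QP| = 17.80 ✓; ∠QPR = 113.2° ✓; |PR| = 19.10 ✓; ∠PRZ = 38.60° ✓; |RZ| = 8.100 ✓; ∠RZV = 139.7° ✓; |ZV| = 15.40 ✗.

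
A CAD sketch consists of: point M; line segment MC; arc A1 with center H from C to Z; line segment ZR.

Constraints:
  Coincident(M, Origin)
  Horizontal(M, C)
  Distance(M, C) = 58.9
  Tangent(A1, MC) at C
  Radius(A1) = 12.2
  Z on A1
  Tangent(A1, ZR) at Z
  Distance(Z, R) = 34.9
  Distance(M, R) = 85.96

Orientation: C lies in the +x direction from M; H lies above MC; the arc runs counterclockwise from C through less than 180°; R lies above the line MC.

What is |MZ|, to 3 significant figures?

72.1

M is at the origin; MC is horizontal with |MC| = 58.9 and C on the +x side, so C = (58.9, 0.00). Tangency of A1 to MC means the radius HC is perpendicular to MC, so H = C + (0, 12.2) = (58.9, 12.2). Since HZ ⟂ ZR (tangency), |HR| = √(12.2² + 34.9²) = 37.0 regardless of where Z sits on A1. So R lies on both circle(M, 85.96) and circle(H, 37.0); the above-MC intersection is R = (72.2, 46.7). Z is the foot of the tangent from R: Z = (71.1, 11.8).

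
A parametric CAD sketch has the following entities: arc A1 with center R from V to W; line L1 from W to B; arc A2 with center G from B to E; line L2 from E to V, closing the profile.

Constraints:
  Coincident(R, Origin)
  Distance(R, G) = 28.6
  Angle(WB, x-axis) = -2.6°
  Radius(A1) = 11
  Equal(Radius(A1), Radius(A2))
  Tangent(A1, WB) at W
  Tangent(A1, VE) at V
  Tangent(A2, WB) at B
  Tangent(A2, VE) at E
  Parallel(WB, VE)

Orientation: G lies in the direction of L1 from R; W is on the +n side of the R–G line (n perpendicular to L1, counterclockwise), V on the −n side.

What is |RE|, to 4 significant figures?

30.64

The slot axis is L1's direction at -2.6°, so u = (cos -2.6°, sin -2.6°) = (0.9990, -0.04536) and n = (−sin -2.6°, cos -2.6°) = (0.04536, 0.9990). R is at the origin and G lies 28.6 along u from R, so G = 28.6·u = (28.57, -1.297). Tangency of A1 to both parallel lines with radius 11.0 puts W and V at R ± 11.0·n: W = (0.4990, 10.99), V = (-0.4990, -10.99). Equal radii place B and E the same way about G: B = G + 11.0·n = (29.07, 9.691), E = G − 11.0·n = (28.07, -12.29). Then |RE| = |E − R| = 30.64.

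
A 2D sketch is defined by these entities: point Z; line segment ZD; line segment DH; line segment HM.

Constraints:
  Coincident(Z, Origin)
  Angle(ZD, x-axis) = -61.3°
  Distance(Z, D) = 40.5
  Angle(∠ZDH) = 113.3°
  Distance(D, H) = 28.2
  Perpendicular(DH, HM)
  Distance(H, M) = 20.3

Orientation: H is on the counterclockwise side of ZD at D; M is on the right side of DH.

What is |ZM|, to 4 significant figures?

72.53

Z is at the origin; ZD runs at -61.3° with length 40.5, so D = 40.5·(cos -61.3°, sin -61.3°) = (19.45, -35.52). ∠ZDH = 113.3°, so DH runs at -61.3° + (180° − 113.3°) = 5.400° from the x-axis; with |DH| = 28.2, H = D + 28.2·(cos 5.400°, sin 5.400°) = (47.52, -32.87). DH is perpendicular to HM; with |HM| = 20.3 on the right of DH, M = H + 20.3·(0.09411, -0.9956) = (49.43, -53.08). Then |ZM| = |M − Z| = 72.53.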